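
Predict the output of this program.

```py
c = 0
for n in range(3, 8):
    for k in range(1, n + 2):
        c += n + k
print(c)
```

n=3,k=1: c = 0+4 = 4
n=3,k=2: c = 4+5 = 9
n=3,k=3: c = 9+6 = 15
n=3,k=4: c = 15+7 = 22
n=4,k=1: c = 22+5 = 27
n=4,k=2: c = 27+6 = 33
n=4,k=3: c = 33+7 = 40
n=4,k=4: c = 40+8 = 48
n=4,k=5: c = 48+9 = 57
n=5,k=1: c = 57+6 = 63
n=5,k=2: c = 63+7 = 70
n=5,k=3: c = 70+8 = 78
n=5,k=4: c = 78+9 = 87
n=5,k=5: c = 87+10 = 97
n=5,k=6: c = 97+11 = 108
n=6,k=1: c = 108+7 = 115
n=6,k=2: c = 115+8 = 123
n=6,k=3: c = 123+9 = 132
n=6,k=4: c = 132+10 = 142
n=6,k=5: c = 142+11 = 153
n=6,k=6: c = 153+12 = 165
n=6,k=7: c = 165+13 = 178
n=7,k=1: c = 178+8 = 186
n=7,k=2: c = 186+9 = 195
n=7,k=3: c = 195+10 = 205
n=7,k=4: c = 205+11 = 216
n=7,k=5: c = 216+12 = 228
n=7,k=6: c = 228+13 = 241
n=7,k=7: c = 241+14 = 255
n=7,k=8: c = 255+15 = 270

270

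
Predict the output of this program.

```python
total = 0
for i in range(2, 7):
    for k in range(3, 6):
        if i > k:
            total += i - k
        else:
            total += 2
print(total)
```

28

i=2,k=3: not 2>3, total = 0+2 = 2
i=2,k=4: not 2>4, total = 2+2 = 4
i=2,k=5: not 2>5, total = 4+2 = 6
i=3,k=3: not 3>3, total = 6+2 = 8
i=3,k=4: not 3>4, total = 8+2 = 10
i=3,k=5: not 3>5, total = 10+2 = 12
i=4,k=3: 4>3, total = 12+1 = 13
i=4,k=4: not 4>4, total = 13+2 = 15
i=4,k=5: not 4>5, total = 15+2 = 17
i=5,k=3: 5>3, total = 17+2 = 19
i=5,k=4: 5>4, total = 19+1 = 20
i=5,k=5: not 5>5, total = 20+2 = 22
i=6,k=3: 6>3, total = 22+3 = 25
i=6,k=4: 6>4, total = 25+2 = 27
i=6,k=5: 6>5, total = 27+1 = 28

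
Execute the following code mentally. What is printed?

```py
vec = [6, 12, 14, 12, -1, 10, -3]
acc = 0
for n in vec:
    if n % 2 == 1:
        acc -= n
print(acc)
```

4

n=6: not odd
n=12: not odd
n=14: not odd
n=12: not odd
n=-1: odd, acc = 0-(-1) = 1
n=10: not odd
n=-3: odd, acc = 1-(-3) = 4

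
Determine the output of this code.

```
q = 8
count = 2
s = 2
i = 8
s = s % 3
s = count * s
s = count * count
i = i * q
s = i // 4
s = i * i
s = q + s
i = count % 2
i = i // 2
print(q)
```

8

s = 2%3 = 2
s = 2*2 = 4
s = 2*2 = 4
i = 8*8 = 64
s = 64//4 = 16
s = 64*64 = 4096
s = 8+4096 = 4104
i = 2%2 = 0
i = 0//2 = 0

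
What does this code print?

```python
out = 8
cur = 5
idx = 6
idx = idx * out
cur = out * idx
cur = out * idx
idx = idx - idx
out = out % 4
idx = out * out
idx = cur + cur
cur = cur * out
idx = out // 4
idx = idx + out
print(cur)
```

idx = 6*8 = 48
cur = 8*48 = 384
cur = 8*48 = 384
idx = 48-48 = 0
out = 8%4 = 0
idx = 0*0 = 0
idx = 384+384 = 768
cur = 384*0 = 0
idx = 0//4 = 0
idx = 0+0 = 0

0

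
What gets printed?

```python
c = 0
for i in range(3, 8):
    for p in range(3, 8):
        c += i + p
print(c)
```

250

i=3,p=3: c = 0+6 = 6
i=3,p=4: c = 6+7 = 13
i=3,p=5: c = 13+8 = 21
i=3,p=6: c = 21+9 = 30
i=3,p=7: c = 30+10 = 40
i=4,p=3: c = 40+7 = 47
i=4,p=4: c = 47+8 = 55
i=4,p=5: c = 55+9 = 64
i=4,p=6: c = 64+10 = 74
i=4,p=7: c = 74+11 = 85
i=5,p=3: c = 85+8 = 93
i=5,p=4: c = 93+9 = 102
i=5,p=5: c = 102+10 = 112
i=5,p=6: c = 112+11 = 123
i=5,p=7: c = 123+12 = 135
i=6,p=3: c = 135+9 = 144
i=6,p=4: c = 144+10 = 154
i=6,p=5: c = 154+11 = 165
i=6,p=6: c = 165+12 = 177
i=6,p=7: c = 177+13 = 190
i=7,p=3: c = 190+10 = 200
i=7,p=4: c = 200+11 = 211
i=7,p=5: c = 211+12 = 223
i=7,p=6: c = 223+13 = 236
i=7,p=7: c = 236+14 = 250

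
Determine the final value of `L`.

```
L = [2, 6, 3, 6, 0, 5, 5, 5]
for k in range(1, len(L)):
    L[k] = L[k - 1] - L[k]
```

[2, -4, -7, -13, -13, -18, -23, -28]

k=1: L[1] = 2-6 = -4 → [2, -4, 3, 6, 0, 5, 5, 5]
k=2: L[2] = (-4)-3 = -7 → [2, -4, -7, 6, 0, 5, 5, 5]
k=3: L[3] = (-7)-6 = -13 → [2, -4, -7, -13, 0, 5, 5, 5]
k=4: L[4] = (-13)-0 = -13 → [2, -4, -7, -13, -13, 5, 5, 5]
k=5: L[5] = (-13)-5 = -18 → [2, -4, -7, -13, -13, -18, 5, 5]
k=6: L[6] = (-18)-5 = -23 → [2, -4, -7, -13, -13, -18, -23, 5]
k=7: L[7] = (-23)-5 = -28 → [2, -4, -7, -13, -13, -18, -23, -28]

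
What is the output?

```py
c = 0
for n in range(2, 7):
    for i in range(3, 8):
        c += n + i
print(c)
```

n=2,i=3: c = 0+5 = 5
n=2,i=4: c = 5+6 = 11
n=2,i=5: c = 11+7 = 18
n=2,i=6: c = 18+8 = 26
n=2,i=7: c = 26+9 = 35
n=3,i=3: c = 35+6 = 41
n=3,i=4: c = 41+7 = 48
n=3,i=5: c = 48+8 = 56
n=3,i=6: c = 56+9 = 65
n=3,i=7: c = 65+10 = 75
n=4,i=3: c = 75+7 = 82
n=4,i=4: c = 82+8 = 90
n=4,i=5: c = 90+9 = 99
n=4,i=6: c = 99+10 = 109
n=4,i=7: c = 109+11 = 120
n=5,i=3: c = 120+8 = 128
n=5,i=4: c = 128+9 = 137
n=5,i=5: c = 137+10 = 147
n=5,i=6: c = 147+11 = 158
n=5,i=7: c = 158+12 = 170
n=6,i=3: c = 170+9 = 179
n=6,i=4: c = 179+10 = 189
n=6,i=5: c = 189+11 = 200
n=6,i=6: c = 200+12 = 212
n=6,i=7: c = 212+13 = 225

225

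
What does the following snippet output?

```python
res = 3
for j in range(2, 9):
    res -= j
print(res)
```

j=2: res = 3-2 = 1
j=3: res = 1-3 = -2
j=4: res = (-2)-4 = -6
j=5: res = (-6)-5 = -11
j=6: res = (-11)-6 = -17
j=7: res = (-17)-7 = -24
j=8: res = (-24)-8 = -32

-32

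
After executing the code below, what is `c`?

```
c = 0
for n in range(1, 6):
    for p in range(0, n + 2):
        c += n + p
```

140

n=1,p=0: c = 0+1 = 1
n=1,p=1: c = 1+2 = 3
n=1,p=2: c = 3+3 = 6
n=2,p=0: c = 6+2 = 8
n=2,p=1: c = 8+3 = 11
n=2,p=2: c = 11+4 = 15
n=2,p=3: c = 15+5 = 20
n=3,p=0: c = 20+3 = 23
n=3,p=1: c = 23+4 = 27
n=3,p=2: c = 27+5 = 32
n=3,p=3: c = 32+6 = 38
n=3,p=4: c = 38+7 = 45
n=4,p=0: c = 45+4 = 49
n=4,p=1: c = 49+5 = 54
n=4,p=2: c = 54+6 = 60
n=4,p=3: c = 60+7 = 67
n=4,p=4: c = 67+8 = 75
n=4,p=5: c = 75+9 = 84
n=5,p=0: c = 84+5 = 89
n=5,p=1: c = 89+6 = 95
n=5,p=2: c = 95+7 = 102
n=5,p=3: c = 102+8 = 110
n=5,p=4: c = 110+9 = 119
n=5,p=5: c = 119+10 = 129
n=5,p=6: c = 129+11 = 140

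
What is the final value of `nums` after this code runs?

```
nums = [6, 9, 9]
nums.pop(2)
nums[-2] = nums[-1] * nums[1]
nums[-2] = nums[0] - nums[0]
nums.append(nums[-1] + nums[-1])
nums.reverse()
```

pop(2) removes 9 → [6, 9]
nums[-2] = nums[-1]*nums[1] = 9*9 = 81 → [81, 9]
nums[-2] = nums[0]-nums[0] = 81-81 = 0 → [0, 9]
append nums[-1]+nums[-1] = 9+9 = 18 → [0, 9, 18]
reverse → [18, 9, 0]

[18, 9, 0]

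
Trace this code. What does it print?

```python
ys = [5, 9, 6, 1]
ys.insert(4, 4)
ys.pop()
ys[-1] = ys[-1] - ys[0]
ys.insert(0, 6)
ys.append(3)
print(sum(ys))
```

25

insert 4 at 4 → [5, 9, 6, 1, 4]
pop() removes 4 → [5, 9, 6, 1]
ys[-1] = ys[-1]-ys[0] = 1-5 = -4 → [5, 9, 6, -4]
insert 6 at 0 → [6, 5, 9, 6, -4]
append 3 → [6, 5, 9, 6, -4, 3]
sum = 25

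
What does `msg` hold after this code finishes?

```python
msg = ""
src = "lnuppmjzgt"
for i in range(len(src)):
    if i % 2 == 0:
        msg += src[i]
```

'lupjg'

i=0: add 'l' → 'l'
i=1: skip
i=2: add 'u' → 'lu'
i=3: skip
i=4: add 'p' → 'lup'
i=5: skip
i=6: add 'j' → 'lupj'
i=7: skip
i=8: add 'g' → 'lupjg'
i=9: skip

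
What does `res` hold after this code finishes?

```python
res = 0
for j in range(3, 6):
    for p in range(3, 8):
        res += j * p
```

j=3,p=3: res = 0+9 = 9
j=3,p=4: res = 9+12 = 21
j=3,p=5: res = 21+15 = 36
j=3,p=6: res = 36+18 = 54
j=3,p=7: res = 54+21 = 75
j=4,p=3: res = 75+12 = 87
j=4,p=4: res = 87+16 = 103
j=4,p=5: res = 103+20 = 123
j=4,p=6: res = 123+24 = 147
j=4,p=7: res = 147+28 = 175
j=5,p=3: res = 175+15 = 190
j=5,p=4: res = 190+20 = 210
j=5,p=5: res = 210+25 = 235
j=5,p=6: res = 235+30 = 265
j=5,p=7: res = 265+35 = 300

300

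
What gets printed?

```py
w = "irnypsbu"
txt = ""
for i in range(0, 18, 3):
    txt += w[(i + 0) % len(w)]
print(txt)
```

iybrpu

i=0: add w[0]='i' → 'i'
i=3: add w[3]='y' → 'iy'
i=6: add w[6]='b' → 'iyb'
i=9: add w[1]='r' → 'iybr'
i=12: add w[4]='p' → 'iybrp'
i=15: add w[7]='u' → 'iybrpu'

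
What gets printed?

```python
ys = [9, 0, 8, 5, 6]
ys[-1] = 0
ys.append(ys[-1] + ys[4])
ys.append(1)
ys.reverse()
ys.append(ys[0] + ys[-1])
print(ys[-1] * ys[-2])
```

ys[-1] = 0 → [9, 0, 8, 5, 0]
append ys[-1]+ys[4] = 0+0 = 0 → [9, 0, 8, 5, 0, 0]
append 1 → [9, 0, 8, 5, 0, 0, 1]
reverse → [1, 0, 0, 5, 8, 0, 9]
append ys[0]+ys[-1] = 1+9 = 10 → [1, 0, 0, 5, 8, 0, 9, 10]
ys[-1]*ys[-2] = 10*9 = 90

90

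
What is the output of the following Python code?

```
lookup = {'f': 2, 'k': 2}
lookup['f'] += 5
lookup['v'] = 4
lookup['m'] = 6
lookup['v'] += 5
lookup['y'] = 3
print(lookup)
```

{'f': 7, 'k': 2, 'v': 9, 'm': 6, 'y': 3}

lookup['f'] = 2+5 = 7 → {'f': 7, 'k': 2}
lookup['v'] = 4 → {'f': 7, 'k': 2, 'v': 4}
lookup['m'] = 6 → {'f': 7, 'k': 2, 'v': 4, 'm': 6}
lookup['v'] = 4+5 = 9 → {'f': 7, 'k': 2, 'v': 9, 'm': 6}
lookup['y'] = 3 → {'f': 7, 'k': 2, 'v': 9, 'm': 6, 'y': 3}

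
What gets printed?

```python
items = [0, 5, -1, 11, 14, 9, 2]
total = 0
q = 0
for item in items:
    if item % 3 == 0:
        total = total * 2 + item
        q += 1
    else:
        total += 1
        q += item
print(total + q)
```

item=0: %3==0, total = 0*2+0 = 0; q=1
item=5: not %3==0, total = 0+1 = 1; q=6
item=-1: not %3==0, total = 1+1 = 2; q=5
item=11: not %3==0, total = 2+1 = 3; q=16
item=14: not %3==0, total = 3+1 = 4; q=30
item=9: %3==0, total = 4*2+9 = 17; q=31
item=2: not %3==0, total = 17+1 = 18; q=33
total+q = 18+33 = 51

51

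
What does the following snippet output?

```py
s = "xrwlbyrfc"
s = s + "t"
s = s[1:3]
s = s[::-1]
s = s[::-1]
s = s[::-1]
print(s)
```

wr

+ 't' → 'xrwlbyrfct'
slice [1:3] → 'rw'
reverse → 'wr'
reverse → 'rw'
reverse → 'wr'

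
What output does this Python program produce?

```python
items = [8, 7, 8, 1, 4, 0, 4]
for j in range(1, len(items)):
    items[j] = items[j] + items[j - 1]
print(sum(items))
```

158

j=1: items[1] = 7+8 = 15 → [8, 15, 8, 1, 4, 0, 4]
j=2: items[2] = 8+15 = 23 → [8, 15, 23, 1, 4, 0, 4]
j=3: items[3] = 1+23 = 24 → [8, 15, 23, 24, 4, 0, 4]
j=4: items[4] = 4+24 = 28 → [8, 15, 23, 24, 28, 0, 4]
j=5: items[5] = 0+28 = 28 → [8, 15, 23, 24, 28, 28, 4]
j=6: items[6] = 4+28 = 32 → [8, 15, 23, 24, 28, 28, 32]
sum = 158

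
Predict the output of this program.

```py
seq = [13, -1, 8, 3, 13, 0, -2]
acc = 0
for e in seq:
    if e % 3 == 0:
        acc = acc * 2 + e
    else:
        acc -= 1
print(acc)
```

e=13: not %3==0, acc = 0-1 = -1
e=-1: not %3==0, acc = (-1)-1 = -2
e=8: not %3==0, acc = (-2)-1 = -3
e=3: %3==0, acc = (-3)*2+3 = -3
e=13: not %3==0, acc = (-3)-1 = -4
e=0: %3==0, acc = (-4)*2+0 = -8
e=-2: not %3==0, acc = (-8)-1 = -9

-9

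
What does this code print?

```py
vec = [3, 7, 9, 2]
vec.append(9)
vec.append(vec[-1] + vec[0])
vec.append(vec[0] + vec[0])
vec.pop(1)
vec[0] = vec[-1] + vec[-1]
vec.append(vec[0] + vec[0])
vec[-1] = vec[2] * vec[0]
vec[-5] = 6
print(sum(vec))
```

78

append 9 → [3, 7, 9, 2, 9]
append vec[-1]+vec[0] = 9+3 = 12 → [3, 7, 9, 2, 9, 12]
append vec[0]+vec[0] = 3+3 = 6 → [3, 7, 9, 2, 9, 12, 6]
pop(1) removes 7 → [3, 9, 2, 9, 12, 6]
vec[0] = vec[-1]+vec[-1] = 6+6 = 12 → [12, 9, 2, 9, 12, 6]
append vec[0]+vec[0] = 12+12 = 24 → [12, 9, 2, 9, 12, 6, 24]
vec[-1] = vec[2]*vec[0] = 2*12 = 24 → [12, 9, 2, 9, 12, 6, 24]
vec[-5] = 6 → [12, 9, 6, 9, 12, 6, 24]
sum = 78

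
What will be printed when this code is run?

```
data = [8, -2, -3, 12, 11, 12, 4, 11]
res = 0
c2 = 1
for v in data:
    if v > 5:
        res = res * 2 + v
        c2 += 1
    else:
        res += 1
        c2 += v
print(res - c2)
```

v=8: >5, res = 0*2+8 = 8; c2=2
v=-2: not >5, res = 8+1 = 9; c2=0
v=-3: not >5, res = 9+1 = 10; c2=-3
v=12: >5, res = 10*2+12 = 32; c2=-2
v=11: >5, res = 32*2+11 = 75; c2=-1
v=12: >5, res = 75*2+12 = 162; c2=0
v=4: not >5, res = 162+1 = 163; c2=4
v=11: >5, res = 163*2+11 = 337; c2=5
res-c2 = 337-5 = 332

332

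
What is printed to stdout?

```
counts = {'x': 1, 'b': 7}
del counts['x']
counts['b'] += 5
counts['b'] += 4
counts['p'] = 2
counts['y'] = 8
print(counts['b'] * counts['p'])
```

32

del 'x' → {'b': 7}
counts['b'] = 7+5 = 12 → {'b': 12}
counts['b'] = 12+4 = 16 → {'b': 16}
counts['p'] = 2 → {'b': 16, 'p': 2}
counts['y'] = 8 → {'b': 16, 'p': 2, 'y': 8}
counts['b']*counts['p'] = 16*2 = 32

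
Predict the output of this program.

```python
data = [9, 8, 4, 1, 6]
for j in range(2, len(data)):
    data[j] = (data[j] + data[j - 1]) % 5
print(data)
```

[9, 8, 2, 3, 4]

j=2: data[2] = (4+8)%5 = 2 → [9, 8, 2, 1, 6]
j=3: data[3] = (1+2)%5 = 3 → [9, 8, 2, 3, 6]
j=4: data[4] = (6+3)%5 = 4 → [9, 8, 2, 3, 4]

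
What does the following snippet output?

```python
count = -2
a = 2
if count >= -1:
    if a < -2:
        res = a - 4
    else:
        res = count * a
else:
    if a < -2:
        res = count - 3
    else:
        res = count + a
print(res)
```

0

count=-2, a=2
count >= -1 is False; a < -2 is False
→ res = count + a = 0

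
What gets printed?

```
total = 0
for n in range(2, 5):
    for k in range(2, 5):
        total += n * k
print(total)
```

n=2,k=2: total = 0+4 = 4
n=2,k=3: total = 4+6 = 10
n=2,k=4: total = 10+8 = 18
n=3,k=2: total = 18+6 = 24
n=3,k=3: total = 24+9 = 33
n=3,k=4: total = 33+12 = 45
n=4,k=2: total = 45+8 = 53
n=4,k=3: total = 53+12 = 65
n=4,k=4: total = 65+16 = 81

81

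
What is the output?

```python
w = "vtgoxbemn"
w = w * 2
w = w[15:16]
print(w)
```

repeat ×2 → 'vtgoxbemnvtgoxbemn'
slice [15:16] → 'e'

e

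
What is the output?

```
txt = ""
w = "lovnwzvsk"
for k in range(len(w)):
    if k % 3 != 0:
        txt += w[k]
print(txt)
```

k=0: skip
k=1: add 'o' → 'o'
k=2: add 'v' → 'ov'
k=3: skip
k=4: add 'w' → 'ovw'
k=5: add 'z' → 'ovwz'
k=6: skip
k=7: add 's' → 'ovwzs'
k=8: add 'k' → 'ovwzsk'

ovwzsk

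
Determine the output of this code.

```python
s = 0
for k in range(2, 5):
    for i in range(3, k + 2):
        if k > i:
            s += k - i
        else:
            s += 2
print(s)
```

k=2,i=3: not 2>3, s = 0+2 = 2
k=3,i=3: not 3>3, s = 2+2 = 4
k=3,i=4: not 3>4, s = 4+2 = 6
k=4,i=3: 4>3, s = 6+1 = 7
k=4,i=4: not 4>4, s = 7+2 = 9
k=4,i=5: not 4>5, s = 9+2 = 11

11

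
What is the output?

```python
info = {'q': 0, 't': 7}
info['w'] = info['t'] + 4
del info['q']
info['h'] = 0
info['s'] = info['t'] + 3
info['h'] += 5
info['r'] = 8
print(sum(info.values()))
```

41

info['w'] = info['t']+4 = 11 → {'q': 0, 't': 7, 'w': 11}
del 'q' → {'t': 7, 'w': 11}
info['h'] = 0 → {'t': 7, 'w': 11, 'h': 0}
info['s'] = info['t']+3 = 10 → {'t': 7, 'w': 11, 'h': 0, 's': 10}
info['h'] = 0+5 = 5 → {'t': 7, 'w': 11, 'h': 5, 's': 10}
info['r'] = 8 → {'t': 7, 'w': 11, 'h': 5, 's': 10, 'r': 8}
sum of values = 41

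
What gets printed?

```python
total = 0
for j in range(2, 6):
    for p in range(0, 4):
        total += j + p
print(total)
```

80

j=2,p=0: total = 0+2 = 2
j=2,p=1: total = 2+3 = 5
j=2,p=2: total = 5+4 = 9
j=2,p=3: total = 9+5 = 14
j=3,p=0: total = 14+3 = 17
j=3,p=1: total = 17+4 = 21
j=3,p=2: total = 21+5 = 26
j=3,p=3: total = 26+6 = 32
j=4,p=0: total = 32+4 = 36
j=4,p=1: total = 36+5 = 41
j=4,p=2: total = 41+6 = 47
j=4,p=3: total = 47+7 = 54
j=5,p=0: total = 54+5 = 59
j=5,p=1: total = 59+6 = 65
j=5,p=2: total = 65+7 = 72
j=5,p=3: total = 72+8 = 80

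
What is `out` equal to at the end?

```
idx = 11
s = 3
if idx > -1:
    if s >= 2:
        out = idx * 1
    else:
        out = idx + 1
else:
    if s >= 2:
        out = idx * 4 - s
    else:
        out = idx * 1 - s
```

idx=11, s=3
idx > -1 is True; s >= 2 is True
→ out = idx * 1 = 11

11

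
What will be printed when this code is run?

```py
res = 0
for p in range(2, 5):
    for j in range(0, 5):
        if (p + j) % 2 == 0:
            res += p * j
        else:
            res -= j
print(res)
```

34

p=2,j=0: even sum, res = 0+0 = 0
p=2,j=1: odd sum, res = 0-1 = -1
p=2,j=2: even sum, res = (-1)+4 = 3
p=2,j=3: odd sum, res = 3-3 = 0
p=2,j=4: even sum, res = 0+8 = 8
p=3,j=0: odd sum, res = 8-0 = 8
p=3,j=1: even sum, res = 8+3 = 11
p=3,j=2: odd sum, res = 11-2 = 9
p=3,j=3: even sum, res = 9+9 = 18
p=3,j=4: odd sum, res = 18-4 = 14
p=4,j=0: even sum, res = 14+0 = 14
p=4,j=1: odd sum, res = 14-1 = 13
p=4,j=2: even sum, res = 13+8 = 21
p=4,j=3: odd sum, res = 21-3 = 18
p=4,j=4: even sum, res = 18+16 = 34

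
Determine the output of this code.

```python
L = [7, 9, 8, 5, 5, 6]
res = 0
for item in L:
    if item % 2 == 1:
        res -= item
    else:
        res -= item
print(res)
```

item=7: odd, res = 0-7 = -7
item=9: odd, res = (-7)-9 = -16
item=8: not odd, res = (-16)-8 = -24
item=5: odd, res = (-24)-5 = -29
item=5: odd, res = (-29)-5 = -34
item=6: not odd, res = (-34)-6 = -40

-40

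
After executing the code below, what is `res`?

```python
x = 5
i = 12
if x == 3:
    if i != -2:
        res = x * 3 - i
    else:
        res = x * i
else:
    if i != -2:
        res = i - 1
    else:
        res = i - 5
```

x=5, i=12
x == 3 is False; i != -2 is True
→ res = i - 1 = 11

11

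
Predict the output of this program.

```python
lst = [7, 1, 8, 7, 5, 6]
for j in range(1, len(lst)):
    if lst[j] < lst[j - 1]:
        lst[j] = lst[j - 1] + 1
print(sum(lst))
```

53

j=1: 1<7, lst[1] = 7+1 = 8 → [7, 8, 8, 7, 5, 6]
j=2: 8>=8, unchanged → [7, 8, 8, 7, 5, 6]
j=3: 7<8, lst[3] = 8+1 = 9 → [7, 8, 8, 9, 5, 6]
j=4: 5<9, lst[4] = 9+1 = 10 → [7, 8, 8, 9, 10, 6]
j=5: 6<10, lst[5] = 10+1 = 11 → [7, 8, 8, 9, 10, 11]
sum = 53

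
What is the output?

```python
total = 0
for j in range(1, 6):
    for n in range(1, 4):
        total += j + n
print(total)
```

75

j=1,n=1: total = 0+2 = 2
j=1,n=2: total = 2+3 = 5
j=1,n=3: total = 5+4 = 9
j=2,n=1: total = 9+3 = 12
j=2,n=2: total = 12+4 = 16
j=2,n=3: total = 16+5 = 21
j=3,n=1: total = 21+4 = 25
j=3,n=2: total = 25+5 = 30
j=3,n=3: total = 30+6 = 36
j=4,n=1: total = 36+5 = 41
j=4,n=2: total = 41+6 = 47
j=4,n=3: total = 47+7 = 54
j=5,n=1: total = 54+6 = 60
j=5,n=2: total = 60+7 = 67
j=5,n=3: total = 67+8 = 75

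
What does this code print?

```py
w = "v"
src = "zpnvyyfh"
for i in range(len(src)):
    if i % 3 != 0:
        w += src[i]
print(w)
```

i=0: skip
i=1: add 'p' → 'vp'
i=2: add 'n' → 'vpn'
i=3: skip
i=4: add 'y' → 'vpny'
i=5: add 'y' → 'vpnyy'
i=6: skip
i=7: add 'h' → 'vpnyyh'

vpnyyh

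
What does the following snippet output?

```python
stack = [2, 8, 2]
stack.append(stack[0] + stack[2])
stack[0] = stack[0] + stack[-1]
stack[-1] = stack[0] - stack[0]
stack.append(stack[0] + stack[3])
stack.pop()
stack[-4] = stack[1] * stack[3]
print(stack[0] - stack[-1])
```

0

append stack[0]+stack[2] = 2+2 = 4 → [2, 8, 2, 4]
stack[0] = stack[0]+stack[-1] = 2+4 = 6 → [6, 8, 2, 4]
stack[-1] = stack[0]-stack[0] = 6-6 = 0 → [6, 8, 2, 0]
append stack[0]+stack[3] = 6+0 = 6 → [6, 8, 2, 0, 6]
pop() removes 6 → [6, 8, 2, 0]
stack[-4] = stack[1]*stack[3] = 8*0 = 0 → [0, 8, 2, 0]
stack[0]-stack[-1] = 0-0 = 0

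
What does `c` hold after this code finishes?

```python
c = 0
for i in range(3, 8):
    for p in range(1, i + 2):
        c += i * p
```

i=3,p=1: c = 0+3 = 3
i=3,p=2: c = 3+6 = 9
i=3,p=3: c = 9+9 = 18
i=3,p=4: c = 18+12 = 30
i=4,p=1: c = 30+4 = 34
i=4,p=2: c = 34+8 = 42
i=4,p=3: c = 42+12 = 54
i=4,p=4: c = 54+16 = 70
i=4,p=5: c = 70+20 = 90
i=5,p=1: c = 90+5 = 95
i=5,p=2: c = 95+10 = 105
i=5,p=3: c = 105+15 = 120
i=5,p=4: c = 120+20 = 140
i=5,p=5: c = 140+25 = 165
i=5,p=6: c = 165+30 = 195
i=6,p=1: c = 195+6 = 201
i=6,p=2: c = 201+12 = 213
i=6,p=3: c = 213+18 = 231
i=6,p=4: c = 231+24 = 255
i=6,p=5: c = 255+30 = 285
i=6,p=6: c = 285+36 = 321
i=6,p=7: c = 321+42 = 363
i=7,p=1: c = 363+7 = 370
i=7,p=2: c = 370+14 = 384
i=7,p=3: c = 384+21 = 405
i=7,p=4: c = 405+28 = 433
i=7,p=5: c = 433+35 = 468
i=7,p=6: c = 468+42 = 510
i=7,p=7: c = 510+49 = 559
i=7,p=8: c = 559+56 = 615

615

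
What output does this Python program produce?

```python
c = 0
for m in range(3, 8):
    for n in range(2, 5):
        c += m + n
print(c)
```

m=3,n=2: c = 0+5 = 5
m=3,n=3: c = 5+6 = 11
m=3,n=4: c = 11+7 = 18
m=4,n=2: c = 18+6 = 24
m=4,n=3: c = 24+7 = 31
m=4,n=4: c = 31+8 = 39
m=5,n=2: c = 39+7 = 46
m=5,n=3: c = 46+8 = 54
m=5,n=4: c = 54+9 = 63
m=6,n=2: c = 63+8 = 71
m=6,n=3: c = 71+9 = 80
m=6,n=4: c = 80+10 = 90
m=7,n=2: c = 90+9 = 99
m=7,n=3: c = 99+10 = 109
m=7,n=4: c = 109+11 = 120

120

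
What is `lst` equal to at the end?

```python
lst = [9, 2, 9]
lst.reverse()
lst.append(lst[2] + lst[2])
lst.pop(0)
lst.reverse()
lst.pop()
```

reverse → [9, 2, 9]
append lst[2]+lst[2] = 9+9 = 18 → [9, 2, 9, 18]
pop(0) removes 9 → [2, 9, 18]
reverse → [18, 9, 2]
pop() removes 2 → [18, 9]

[18, 9]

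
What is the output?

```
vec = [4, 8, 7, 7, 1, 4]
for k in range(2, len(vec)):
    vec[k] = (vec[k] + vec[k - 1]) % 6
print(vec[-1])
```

3

k=2: vec[2] = (7+8)%6 = 3 → [4, 8, 3, 7, 1, 4]
k=3: vec[3] = (7+3)%6 = 4 → [4, 8, 3, 4, 1, 4]
k=4: vec[4] = (1+4)%6 = 5 → [4, 8, 3, 4, 5, 4]
k=5: vec[5] = (4+5)%6 = 3 → [4, 8, 3, 4, 5, 3]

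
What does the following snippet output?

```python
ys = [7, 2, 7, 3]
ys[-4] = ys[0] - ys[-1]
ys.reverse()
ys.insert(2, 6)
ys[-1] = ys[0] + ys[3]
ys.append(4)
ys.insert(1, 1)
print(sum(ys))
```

ys[-4] = ys[0]-ys[-1] = 7-3 = 4 → [4, 2, 7, 3]
reverse → [3, 7, 2, 4]
insert 6 at 2 → [3, 7, 6, 2, 4]
ys[-1] = ys[0]+ys[3] = 3+2 = 5 → [3, 7, 6, 2, 5]
append 4 → [3, 7, 6, 2, 5, 4]
insert 1 at 1 → [3, 1, 7, 6, 2, 5, 4]
sum = 28

28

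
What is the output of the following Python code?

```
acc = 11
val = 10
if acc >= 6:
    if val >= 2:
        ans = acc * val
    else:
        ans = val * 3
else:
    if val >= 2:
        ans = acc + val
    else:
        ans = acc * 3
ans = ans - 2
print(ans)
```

108

acc=11, val=10
acc >= 6 is True; val >= 2 is True
→ ans = acc * val = 110
ans = 110-2 = 108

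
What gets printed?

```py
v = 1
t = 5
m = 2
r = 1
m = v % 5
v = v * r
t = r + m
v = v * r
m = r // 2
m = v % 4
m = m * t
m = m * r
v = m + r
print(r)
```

1

m = 1%5 = 1
v = 1*1 = 1
t = 1+1 = 2
v = 1*1 = 1
m = 1//2 = 0
m = 1%4 = 1
m = 1*2 = 2
m = 2*1 = 2
v = 2+1 = 3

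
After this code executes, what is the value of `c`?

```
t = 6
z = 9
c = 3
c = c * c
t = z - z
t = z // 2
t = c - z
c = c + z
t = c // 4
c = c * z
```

162

c = 3*3 = 9
t = 9-9 = 0
t = 9//2 = 4
t = 9-9 = 0
c = 9+9 = 18
t = 18//4 = 4
c = 18*9 = 162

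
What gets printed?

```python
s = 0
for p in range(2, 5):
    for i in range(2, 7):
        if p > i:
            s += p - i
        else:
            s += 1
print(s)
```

16

p=2,i=2: not 2>2, s = 0+1 = 1
p=2,i=3: not 2>3, s = 1+1 = 2
p=2,i=4: not 2>4, s = 2+1 = 3
p=2,i=5: not 2>5, s = 3+1 = 4
p=2,i=6: not 2>6, s = 4+1 = 5
p=3,i=2: 3>2, s = 5+1 = 6
p=3,i=3: not 3>3, s = 6+1 = 7
p=3,i=4: not 3>4, s = 7+1 = 8
p=3,i=5: not 3>5, s = 8+1 = 9
p=3,i=6: not 3>6, s = 9+1 = 10
p=4,i=2: 4>2, s = 10+2 = 12
p=4,i=3: 4>3, s = 12+1 = 13
p=4,i=4: not 4>4, s = 13+1 = 14
p=4,i=5: not 4>5, s = 14+1 = 15
p=4,i=6: not 4>6, s = 15+1 = 16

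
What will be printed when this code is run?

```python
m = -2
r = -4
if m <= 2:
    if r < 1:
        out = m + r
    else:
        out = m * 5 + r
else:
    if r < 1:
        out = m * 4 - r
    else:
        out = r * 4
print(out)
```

m=-2, r=-4
m <= 2 is True; r < 1 is True
→ out = m + r = -6

-6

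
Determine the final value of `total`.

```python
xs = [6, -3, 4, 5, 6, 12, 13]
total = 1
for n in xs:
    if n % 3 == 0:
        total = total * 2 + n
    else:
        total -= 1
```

67

n=6: %3==0, total = 1*2+6 = 8
n=-3: %3==0, total = 8*2+(-3) = 13
n=4: not %3==0, total = 13-1 = 12
n=5: not %3==0, total = 12-1 = 11
n=6: %3==0, total = 11*2+6 = 28
n=12: %3==0, total = 28*2+12 = 68
n=13: not %3==0, total = 68-1 = 67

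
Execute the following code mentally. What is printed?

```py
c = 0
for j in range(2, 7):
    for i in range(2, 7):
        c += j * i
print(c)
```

400

j=2,i=2: c = 0+4 = 4
j=2,i=3: c = 4+6 = 10
j=2,i=4: c = 10+8 = 18
j=2,i=5: c = 18+10 = 28
j=2,i=6: c = 28+12 = 40
j=3,i=2: c = 40+6 = 46
j=3,i=3: c = 46+9 = 55
j=3,i=4: c = 55+12 = 67
j=3,i=5: c = 67+15 = 82
j=3,i=6: c = 82+18 = 100
j=4,i=2: c = 100+8 = 108
j=4,i=3: c = 108+12 = 120
j=4,i=4: c = 120+16 = 136
j=4,i=5: c = 136+20 = 156
j=4,i=6: c = 156+24 = 180
j=5,i=2: c = 180+10 = 190
j=5,i=3: c = 190+15 = 205
j=5,i=4: c = 205+20 = 225
j=5,i=5: c = 225+25 = 250
j=5,i=6: c = 250+30 = 280
j=6,i=2: c = 280+12 = 292
j=6,i=3: c = 292+18 = 310
j=6,i=4: c = 310+24 = 334
j=6,i=5: c = 334+30 = 364
j=6,i=6: c = 364+36 = 400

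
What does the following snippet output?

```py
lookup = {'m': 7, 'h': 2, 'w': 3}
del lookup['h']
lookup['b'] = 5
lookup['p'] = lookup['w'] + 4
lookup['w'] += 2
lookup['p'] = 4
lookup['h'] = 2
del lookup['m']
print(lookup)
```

{'w': 5, 'b': 5, 'p': 4, 'h': 2}

del 'h' → {'m': 7, 'w': 3}
lookup['b'] = 5 → {'m': 7, 'w': 3, 'b': 5}
lookup['p'] = lookup['w']+4 = 7 → {'m': 7, 'w': 3, 'b': 5, 'p': 7}
lookup['w'] = 3+2 = 5 → {'m': 7, 'w': 5, 'b': 5, 'p': 7}
lookup['p'] = 4 → {'m': 7, 'w': 5, 'b': 5, 'p': 4}
lookup['h'] = 2 → {'m': 7, 'w': 5, 'b': 5, 'p': 4, 'h': 2}
del 'm' → {'w': 5, 'b': 5, 'p': 4, 'h': 2}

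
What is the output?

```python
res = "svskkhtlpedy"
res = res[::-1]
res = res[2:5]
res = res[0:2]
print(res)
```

reverse → 'ydeplthkksvs'
slice [2:5] → 'epl'
slice [0:2] → 'ep'

ep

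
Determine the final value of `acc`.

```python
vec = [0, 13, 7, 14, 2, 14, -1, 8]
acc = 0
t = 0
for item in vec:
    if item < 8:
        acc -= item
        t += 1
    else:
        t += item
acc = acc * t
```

item=0: <8, acc = 0-0 = 0; t=1
item=13: not <8; t=14
item=7: <8, acc = 0-7 = -7; t=15
item=14: not <8; t=29
item=2: <8, acc = (-7)-2 = -9; t=30
item=14: not <8; t=44
item=-1: <8, acc = (-9)-(-1) = -8; t=45
item=8: not <8; t=53
acc*t = (-8)*53 = -424

-424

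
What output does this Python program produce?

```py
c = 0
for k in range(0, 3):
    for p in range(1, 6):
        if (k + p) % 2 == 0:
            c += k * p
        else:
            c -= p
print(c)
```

k=0,p=1: odd sum, c = 0-1 = -1
k=0,p=2: even sum, c = (-1)+0 = -1
k=0,p=3: odd sum, c = (-1)-3 = -4
k=0,p=4: even sum, c = (-4)+0 = -4
k=0,p=5: odd sum, c = (-4)-5 = -9
k=1,p=1: even sum, c = (-9)+1 = -8
k=1,p=2: odd sum, c = (-8)-2 = -10
k=1,p=3: even sum, c = (-10)+3 = -7
k=1,p=4: odd sum, c = (-7)-4 = -11
k=1,p=5: even sum, c = (-11)+5 = -6
k=2,p=1: odd sum, c = (-6)-1 = -7
k=2,p=2: even sum, c = (-7)+4 = -3
k=2,p=3: odd sum, c = (-3)-3 = -6
k=2,p=4: even sum, c = (-6)+8 = 2
k=2,p=5: odd sum, c = 2-5 = -3

-3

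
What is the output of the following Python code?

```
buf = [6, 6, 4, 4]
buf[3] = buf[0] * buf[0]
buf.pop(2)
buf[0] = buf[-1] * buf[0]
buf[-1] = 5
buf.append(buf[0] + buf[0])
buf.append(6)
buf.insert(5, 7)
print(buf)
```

[216, 6, 5, 432, 6, 7]

buf[3] = buf[0]*buf[0] = 6*6 = 36 → [6, 6, 4, 36]
pop(2) removes 4 → [6, 6, 36]
buf[0] = buf[-1]*buf[0] = 36*6 = 216 → [216, 6, 36]
buf[-1] = 5 → [216, 6, 5]
append buf[0]+buf[0] = 216+216 = 432 → [216, 6, 5, 432]
append 6 → [216, 6, 5, 432, 6]
insert 7 at 5 → [216, 6, 5, 432, 6, 7]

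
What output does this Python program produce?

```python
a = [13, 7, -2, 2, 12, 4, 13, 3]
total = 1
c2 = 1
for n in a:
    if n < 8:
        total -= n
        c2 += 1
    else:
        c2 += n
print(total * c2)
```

-572

n=13: not <8; c2=14
n=7: <8, total = 1-7 = -6; c2=15
n=-2: <8, total = (-6)-(-2) = -4; c2=16
n=2: <8, total = (-4)-2 = -6; c2=17
n=12: not <8; c2=29
n=4: <8, total = (-6)-4 = -10; c2=30
n=13: not <8; c2=43
n=3: <8, total = (-10)-3 = -13; c2=44
total*c2 = (-13)*44 = -572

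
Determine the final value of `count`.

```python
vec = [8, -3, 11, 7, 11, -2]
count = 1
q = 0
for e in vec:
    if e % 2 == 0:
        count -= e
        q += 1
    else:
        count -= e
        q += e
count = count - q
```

-59

e=8: even, count = 1-8 = -7; q=1
e=-3: not even, count = (-7)-(-3) = -4; q=-2
e=11: not even, count = (-4)-11 = -15; q=9
e=7: not even, count = (-15)-7 = -22; q=16
e=11: not even, count = (-22)-11 = -33; q=27
e=-2: even, count = (-33)-(-2) = -31; q=28
count-q = (-31)-28 = -59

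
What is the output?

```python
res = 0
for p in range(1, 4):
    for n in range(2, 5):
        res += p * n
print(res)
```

p=1,n=2: res = 0+2 = 2
p=1,n=3: res = 2+3 = 5
p=1,n=4: res = 5+4 = 9
p=2,n=2: res = 9+4 = 13
p=2,n=3: res = 13+6 = 19
p=2,n=4: res = 19+8 = 27
p=3,n=2: res = 27+6 = 33
p=3,n=3: res = 33+9 = 42
p=3,n=4: res = 42+12 = 54

54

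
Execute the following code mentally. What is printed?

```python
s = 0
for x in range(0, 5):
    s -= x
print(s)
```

-10

x=0: s = 0-0 = 0
x=1: s = 0-1 = -1
x=2: s = (-1)-2 = -3
x=3: s = (-3)-3 = -6
x=4: s = (-6)-4 = -10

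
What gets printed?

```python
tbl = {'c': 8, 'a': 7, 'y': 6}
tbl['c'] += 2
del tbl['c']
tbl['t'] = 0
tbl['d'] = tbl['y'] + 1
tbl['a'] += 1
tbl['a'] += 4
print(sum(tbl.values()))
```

25

tbl['c'] = 8+2 = 10 → {'c': 10, 'a': 7, 'y': 6}
del 'c' → {'a': 7, 'y': 6}
tbl['t'] = 0 → {'a': 7, 'y': 6, 't': 0}
tbl['d'] = tbl['y']+1 = 7 → {'a': 7, 'y': 6, 't': 0, 'd': 7}
tbl['a'] = 7+1 = 8 → {'a': 8, 'y': 6, 't': 0, 'd': 7}
tbl['a'] = 8+4 = 12 → {'a': 12, 'y': 6, 't': 0, 'd': 7}
sum of values = 25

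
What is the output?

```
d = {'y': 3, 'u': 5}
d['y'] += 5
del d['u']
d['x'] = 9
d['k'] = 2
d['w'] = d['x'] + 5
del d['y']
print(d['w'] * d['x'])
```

d['y'] = 3+5 = 8 → {'y': 8, 'u': 5}
del 'u' → {'y': 8}
d['x'] = 9 → {'y': 8, 'x': 9}
d['k'] = 2 → {'y': 8, 'x': 9, 'k': 2}
d['w'] = d['x']+5 = 14 → {'y': 8, 'x': 9, 'k': 2, 'w': 14}
del 'y' → {'x': 9, 'k': 2, 'w': 14}
d['w']*d['x'] = 14*9 = 126

126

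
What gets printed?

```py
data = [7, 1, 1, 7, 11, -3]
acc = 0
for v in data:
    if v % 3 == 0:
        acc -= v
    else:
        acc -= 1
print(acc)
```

v=7: not %3==0, acc = 0-1 = -1
v=1: not %3==0, acc = (-1)-1 = -2
v=1: not %3==0, acc = (-2)-1 = -3
v=7: not %3==0, acc = (-3)-1 = -4
v=11: not %3==0, acc = (-4)-1 = -5
v=-3: %3==0, acc = (-5)-(-3) = -2

-2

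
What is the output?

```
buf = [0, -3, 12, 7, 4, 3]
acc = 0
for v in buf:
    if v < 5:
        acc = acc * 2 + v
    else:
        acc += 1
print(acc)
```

7

v=0: <5, acc = 0*2+0 = 0
v=-3: <5, acc = 0*2+(-3) = -3
v=12: not <5, acc = (-3)+1 = -2
v=7: not <5, acc = (-2)+1 = -1
v=4: <5, acc = (-1)*2+4 = 2
v=3: <5, acc = 2*2+3 = 7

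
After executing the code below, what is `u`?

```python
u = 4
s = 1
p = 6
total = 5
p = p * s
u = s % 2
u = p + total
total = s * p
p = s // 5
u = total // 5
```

p = 6*1 = 6
u = 1%2 = 1
u = 6+5 = 11
total = 1*6 = 6
p = 1//5 = 0
u = 6//5 = 1

1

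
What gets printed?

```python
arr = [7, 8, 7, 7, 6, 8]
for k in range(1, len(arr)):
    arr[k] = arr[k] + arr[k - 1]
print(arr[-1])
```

k=1: arr[1] = 8+7 = 15 → [7, 15, 7, 7, 6, 8]
k=2: arr[2] = 7+15 = 22 → [7, 15, 22, 7, 6, 8]
k=3: arr[3] = 7+22 = 29 → [7, 15, 22, 29, 6, 8]
k=4: arr[4] = 6+29 = 35 → [7, 15, 22, 29, 35, 8]
k=5: arr[5] = 8+35 = 43 → [7, 15, 22, 29, 35, 43]

43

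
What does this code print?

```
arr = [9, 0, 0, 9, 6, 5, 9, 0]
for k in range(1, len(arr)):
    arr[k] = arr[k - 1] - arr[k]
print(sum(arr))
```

-30

k=1: arr[1] = 9-0 = 9 → [9, 9, 0, 9, 6, 5, 9, 0]
k=2: arr[2] = 9-0 = 9 → [9, 9, 9, 9, 6, 5, 9, 0]
k=3: arr[3] = 9-9 = 0 → [9, 9, 9, 0, 6, 5, 9, 0]
k=4: arr[4] = 0-6 = -6 → [9, 9, 9, 0, -6, 5, 9, 0]
k=5: arr[5] = (-6)-5 = -11 → [9, 9, 9, 0, -6, -11, 9, 0]
k=6: arr[6] = (-11)-9 = -20 → [9, 9, 9, 0, -6, -11, -20, 0]
k=7: arr[7] = (-20)-0 = -20 → [9, 9, 9, 0, -6, -11, -20, -20]
sum = -30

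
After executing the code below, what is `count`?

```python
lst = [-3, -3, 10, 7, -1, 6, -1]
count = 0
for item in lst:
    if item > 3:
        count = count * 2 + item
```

item=-3: not >3
item=-3: not >3
item=10: >3, count = 0*2+10 = 10
item=7: >3, count = 10*2+7 = 27
item=-1: not >3
item=6: >3, count = 27*2+6 = 60
item=-1: not >3

60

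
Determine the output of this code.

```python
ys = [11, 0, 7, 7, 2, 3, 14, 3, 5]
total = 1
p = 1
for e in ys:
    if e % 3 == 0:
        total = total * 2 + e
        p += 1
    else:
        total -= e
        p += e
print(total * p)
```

e=11: not %3==0, total = 1-11 = -10; p=12
e=0: %3==0, total = (-10)*2+0 = -20; p=13
e=7: not %3==0, total = (-20)-7 = -27; p=20
e=7: not %3==0, total = (-27)-7 = -34; p=27
e=2: not %3==0, total = (-34)-2 = -36; p=29
e=3: %3==0, total = (-36)*2+3 = -69; p=30
e=14: not %3==0, total = (-69)-14 = -83; p=44
e=3: %3==0, total = (-83)*2+3 = -163; p=45
e=5: not %3==0, total = (-163)-5 = -168; p=50
total*p = (-168)*50 = -8400

-8400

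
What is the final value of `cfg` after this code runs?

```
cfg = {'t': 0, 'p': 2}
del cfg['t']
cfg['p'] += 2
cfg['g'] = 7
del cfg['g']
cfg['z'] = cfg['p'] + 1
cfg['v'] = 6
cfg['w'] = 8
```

del 't' → {'p': 2}
cfg['p'] = 2+2 = 4 → {'p': 4}
cfg['g'] = 7 → {'p': 4, 'g': 7}
del 'g' → {'p': 4}
cfg['z'] = cfg['p']+1 = 5 → {'p': 4, 'z': 5}
cfg['v'] = 6 → {'p': 4, 'z': 5, 'v': 6}
cfg['w'] = 8 → {'p': 4, 'z': 5, 'v': 6, 'w': 8}

{'p': 4, 'z': 5, 'v': 6, 'w': 8}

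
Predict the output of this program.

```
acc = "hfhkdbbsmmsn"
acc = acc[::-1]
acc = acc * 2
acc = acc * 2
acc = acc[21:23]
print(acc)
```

hf

reverse → 'nsmmsbbdkhfh'
repeat ×2 → 'nsmmsbbdkhfhnsmmsbbdkhfh'
repeat ×2 → 'nsmmsbbdkhfhnsmmsbbdkhfhnsmmsbbdkhfhnsmmsbbdkhfh'
slice [21:23] → 'hf'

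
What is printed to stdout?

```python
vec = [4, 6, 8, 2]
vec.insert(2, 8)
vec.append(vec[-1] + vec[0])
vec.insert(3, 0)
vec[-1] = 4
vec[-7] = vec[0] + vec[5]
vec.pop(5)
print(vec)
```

[6, 6, 8, 0, 8, 4]

insert 8 at 2 → [4, 6, 8, 8, 2]
append vec[-1]+vec[0] = 2+4 = 6 → [4, 6, 8, 8, 2, 6]
insert 0 at 3 → [4, 6, 8, 0, 8, 2, 6]
vec[-1] = 4 → [4, 6, 8, 0, 8, 2, 4]
vec[-7] = vec[0]+vec[5] = 4+2 = 6 → [6, 6, 8, 0, 8, 2, 4]
pop(5) removes 2 → [6, 6, 8, 0, 8, 4]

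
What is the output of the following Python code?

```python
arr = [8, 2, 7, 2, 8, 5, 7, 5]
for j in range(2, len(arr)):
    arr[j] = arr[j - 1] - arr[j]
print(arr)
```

j=2: arr[2] = 2-7 = -5 → [8, 2, -5, 2, 8, 5, 7, 5]
j=3: arr[3] = (-5)-2 = -7 → [8, 2, -5, -7, 8, 5, 7, 5]
j=4: arr[4] = (-7)-8 = -15 → [8, 2, -5, -7, -15, 5, 7, 5]
j=5: arr[5] = (-15)-5 = -20 → [8, 2, -5, -7, -15, -20, 7, 5]
j=6: arr[6] = (-20)-7 = -27 → [8, 2, -5, -7, -15, -20, -27, 5]
j=7: arr[7] = (-27)-5 = -32 → [8, 2, -5, -7, -15, -20, -27, -32]

[8, 2, -5, -7, -15, -20, -27, -32]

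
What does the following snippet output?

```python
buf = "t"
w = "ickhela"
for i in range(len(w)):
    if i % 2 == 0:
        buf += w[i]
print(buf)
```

i=0: add 'i' → 'ti'
i=1: skip
i=2: add 'k' → 'tik'
i=3: skip
i=4: add 'e' → 'tike'
i=5: skip
i=6: add 'a' → 'tikea'

tikea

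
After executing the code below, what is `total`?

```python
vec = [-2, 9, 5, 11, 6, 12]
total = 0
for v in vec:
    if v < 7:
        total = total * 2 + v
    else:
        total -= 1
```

v=-2: <7, total = 0*2+(-2) = -2
v=9: not <7, total = (-2)-1 = -3
v=5: <7, total = (-3)*2+5 = -1
v=11: not <7, total = (-1)-1 = -2
v=6: <7, total = (-2)*2+6 = 2
v=12: not <7, total = 2-1 = 1

1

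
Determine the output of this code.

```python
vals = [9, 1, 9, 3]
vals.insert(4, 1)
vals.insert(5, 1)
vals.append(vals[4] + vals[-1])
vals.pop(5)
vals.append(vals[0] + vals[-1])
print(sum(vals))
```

36

insert 1 at 4 → [9, 1, 9, 3, 1]
insert 1 at 5 → [9, 1, 9, 3, 1, 1]
append vals[4]+vals[-1] = 1+1 = 2 → [9, 1, 9, 3, 1, 1, 2]
pop(5) removes 1 → [9, 1, 9, 3, 1, 2]
append vals[0]+vals[-1] = 9+2 = 11 → [9, 1, 9, 3, 1, 2, 11]
sum = 36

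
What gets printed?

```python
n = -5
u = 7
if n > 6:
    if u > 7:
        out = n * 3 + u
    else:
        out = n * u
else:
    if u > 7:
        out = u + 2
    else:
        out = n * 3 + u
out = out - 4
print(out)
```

n=-5, u=7
n > 6 is False; u > 7 is False
→ out = n * 3 + u = -8
out = (-8)-4 = -12

-12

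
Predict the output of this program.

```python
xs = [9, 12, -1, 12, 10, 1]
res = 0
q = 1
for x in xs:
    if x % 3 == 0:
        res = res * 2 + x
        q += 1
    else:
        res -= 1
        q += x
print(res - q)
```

x=9: %3==0, res = 0*2+9 = 9; q=2
x=12: %3==0, res = 9*2+12 = 30; q=3
x=-1: not %3==0, res = 30-1 = 29; q=2
x=12: %3==0, res = 29*2+12 = 70; q=3
x=10: not %3==0, res = 70-1 = 69; q=13
x=1: not %3==0, res = 69-1 = 68; q=14
res-q = 68-14 = 54

54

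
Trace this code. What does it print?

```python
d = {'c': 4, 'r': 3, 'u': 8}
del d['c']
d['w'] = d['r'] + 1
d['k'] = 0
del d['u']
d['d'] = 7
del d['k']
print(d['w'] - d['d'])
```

del 'c' → {'r': 3, 'u': 8}
d['w'] = d['r']+1 = 4 → {'r': 3, 'u': 8, 'w': 4}
d['k'] = 0 → {'r': 3, 'u': 8, 'w': 4, 'k': 0}
del 'u' → {'r': 3, 'w': 4, 'k': 0}
d['d'] = 7 → {'r': 3, 'w': 4, 'k': 0, 'd': 7}
del 'k' → {'r': 3, 'w': 4, 'd': 7}
d['w']-d['d'] = 4-7 = -3

-3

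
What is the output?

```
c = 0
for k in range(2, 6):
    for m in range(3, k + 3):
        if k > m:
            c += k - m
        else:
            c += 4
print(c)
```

k=2,m=3: not 2>3, c = 0+4 = 4
k=2,m=4: not 2>4, c = 4+4 = 8
k=3,m=3: not 3>3, c = 8+4 = 12
k=3,m=4: not 3>4, c = 12+4 = 16
k=3,m=5: not 3>5, c = 16+4 = 20
k=4,m=3: 4>3, c = 20+1 = 21
k=4,m=4: not 4>4, c = 21+4 = 25
k=4,m=5: not 4>5, c = 25+4 = 29
k=4,m=6: not 4>6, c = 29+4 = 33
k=5,m=3: 5>3, c = 33+2 = 35
k=5,m=4: 5>4, c = 35+1 = 36
k=5,m=5: not 5>5, c = 36+4 = 40
k=5,m=6: not 5>6, c = 40+4 = 44
k=5,m=7: not 5>7, c = 44+4 = 48

48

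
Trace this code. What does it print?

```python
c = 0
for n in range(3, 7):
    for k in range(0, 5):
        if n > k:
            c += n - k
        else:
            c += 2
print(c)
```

n=3,k=0: 3>0, c = 0+3 = 3
n=3,k=1: 3>1, c = 3+2 = 5
n=3,k=2: 3>2, c = 5+1 = 6
n=3,k=3: not 3>3, c = 6+2 = 8
n=3,k=4: not 3>4, c = 8+2 = 10
n=4,k=0: 4>0, c = 10+4 = 14
n=4,k=1: 4>1, c = 14+3 = 17
n=4,k=2: 4>2, c = 17+2 = 19
n=4,k=3: 4>3, c = 19+1 = 20
n=4,k=4: not 4>4, c = 20+2 = 22
n=5,k=0: 5>0, c = 22+5 = 27
n=5,k=1: 5>1, c = 27+4 = 31
n=5,k=2: 5>2, c = 31+3 = 34
n=5,k=3: 5>3, c = 34+2 = 36
n=5,k=4: 5>4, c = 36+1 = 37
n=6,k=0: 6>0, c = 37+6 = 43
n=6,k=1: 6>1, c = 43+5 = 48
n=6,k=2: 6>2, c = 48+4 = 52
n=6,k=3: 6>3, c = 52+3 = 55
n=6,k=4: 6>4, c = 55+2 = 57

57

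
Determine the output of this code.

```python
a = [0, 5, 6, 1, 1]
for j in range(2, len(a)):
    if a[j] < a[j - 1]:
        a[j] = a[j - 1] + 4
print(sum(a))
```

j=2: 6>=5, unchanged → [0, 5, 6, 1, 1]
j=3: 1<6, a[3] = 6+4 = 10 → [0, 5, 6, 10, 1]
j=4: 1<10, a[4] = 10+4 = 14 → [0, 5, 6, 10, 14]
sum = 35

35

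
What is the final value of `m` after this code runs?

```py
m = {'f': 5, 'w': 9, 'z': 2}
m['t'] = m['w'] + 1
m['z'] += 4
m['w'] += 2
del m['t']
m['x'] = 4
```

m['t'] = m['w']+1 = 10 → {'f': 5, 'w': 9, 'z': 2, 't': 10}
m['z'] = 2+4 = 6 → {'f': 5, 'w': 9, 'z': 6, 't': 10}
m['w'] = 9+2 = 11 → {'f': 5, 'w': 11, 'z': 6, 't': 10}
del 't' → {'f': 5, 'w': 11, 'z': 6}
m['x'] = 4 → {'f': 5, 'w': 11, 'z': 6, 'x': 4}

{'f': 5, 'w': 11, 'z': 6, 'x': 4}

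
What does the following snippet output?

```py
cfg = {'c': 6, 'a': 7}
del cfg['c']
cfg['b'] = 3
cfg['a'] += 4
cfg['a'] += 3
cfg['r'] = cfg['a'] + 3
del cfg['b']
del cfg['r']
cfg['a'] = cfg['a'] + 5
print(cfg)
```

{'a': 19}

del 'c' → {'a': 7}
cfg['b'] = 3 → {'a': 7, 'b': 3}
cfg['a'] = 7+4 = 11 → {'a': 11, 'b': 3}
cfg['a'] = 11+3 = 14 → {'a': 14, 'b': 3}
cfg['r'] = cfg['a']+3 = 17 → {'a': 14, 'b': 3, 'r': 17}
del 'b' → {'a': 14, 'r': 17}
del 'r' → {'a': 14}
cfg['a'] = cfg['a']+5 = 19 → {'a': 19}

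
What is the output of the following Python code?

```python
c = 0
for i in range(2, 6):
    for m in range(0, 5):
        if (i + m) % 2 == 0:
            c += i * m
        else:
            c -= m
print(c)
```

i=2,m=0: even sum, c = 0+0 = 0
i=2,m=1: odd sum, c = 0-1 = -1
i=2,m=2: even sum, c = (-1)+4 = 3
i=2,m=3: odd sum, c = 3-3 = 0
i=2,m=4: even sum, c = 0+8 = 8
i=3,m=0: odd sum, c = 8-0 = 8
i=3,m=1: even sum, c = 8+3 = 11
i=3,m=2: odd sum, c = 11-2 = 9
i=3,m=3: even sum, c = 9+9 = 18
i=3,m=4: odd sum, c = 18-4 = 14
i=4,m=0: even sum, c = 14+0 = 14
i=4,m=1: odd sum, c = 14-1 = 13
i=4,m=2: even sum, c = 13+8 = 21
i=4,m=3: odd sum, c = 21-3 = 18
i=4,m=4: even sum, c = 18+16 = 34
i=5,m=0: odd sum, c = 34-0 = 34
i=5,m=1: even sum, c = 34+5 = 39
i=5,m=2: odd sum, c = 39-2 = 37
i=5,m=3: even sum, c = 37+15 = 52
i=5,m=4: odd sum, c = 52-4 = 48

48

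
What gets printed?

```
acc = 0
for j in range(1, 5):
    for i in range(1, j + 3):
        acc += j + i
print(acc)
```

j=1,i=1: acc = 0+2 = 2
j=1,i=2: acc = 2+3 = 5
j=1,i=3: acc = 5+4 = 9
j=2,i=1: acc = 9+3 = 12
j=2,i=2: acc = 12+4 = 16
j=2,i=3: acc = 16+5 = 21
j=2,i=4: acc = 21+6 = 27
j=3,i=1: acc = 27+4 = 31
j=3,i=2: acc = 31+5 = 36
j=3,i=3: acc = 36+6 = 42
j=3,i=4: acc = 42+7 = 49
j=3,i=5: acc = 49+8 = 57
j=4,i=1: acc = 57+5 = 62
j=4,i=2: acc = 62+6 = 68
j=4,i=3: acc = 68+7 = 75
j=4,i=4: acc = 75+8 = 83
j=4,i=5: acc = 83+9 = 92
j=4,i=6: acc = 92+10 = 102

102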